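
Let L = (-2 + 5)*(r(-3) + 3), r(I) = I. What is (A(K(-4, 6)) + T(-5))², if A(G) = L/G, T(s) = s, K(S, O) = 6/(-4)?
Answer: 25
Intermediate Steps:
K(S, O) = -3/2 (K(S, O) = 6*(-¼) = -3/2)
L = 0 (L = (-2 + 5)*(-3 + 3) = 3*0 = 0)
A(G) = 0 (A(G) = 0/G = 0)
(A(K(-4, 6)) + T(-5))² = (0 - 5)² = (-5)² = 25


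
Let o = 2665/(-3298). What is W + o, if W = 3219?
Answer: 10613597/3298 ≈ 3218.2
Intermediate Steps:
o = -2665/3298 (o = 2665*(-1/3298) = -2665/3298 ≈ -0.80807)
W + o = 3219 - 2665/3298 = 10613597/3298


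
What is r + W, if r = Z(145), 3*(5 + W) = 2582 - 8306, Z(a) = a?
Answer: -1768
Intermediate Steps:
W = -1913 (W = -5 + (2582 - 8306)/3 = -5 + (1/3)*(-5724) = -5 - 1908 = -1913)
r = 145
r + W = 145 - 1913 = -1768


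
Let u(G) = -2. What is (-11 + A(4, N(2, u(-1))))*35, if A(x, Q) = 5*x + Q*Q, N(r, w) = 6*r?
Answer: 5355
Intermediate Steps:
A(x, Q) = Q² + 5*x (A(x, Q) = 5*x + Q² = Q² + 5*x)
(-11 + A(4, N(2, u(-1))))*35 = (-11 + ((6*2)² + 5*4))*35 = (-11 + (12² + 20))*35 = (-11 + (144 + 20))*35 = (-11 + 164)*35 = 153*35 = 5355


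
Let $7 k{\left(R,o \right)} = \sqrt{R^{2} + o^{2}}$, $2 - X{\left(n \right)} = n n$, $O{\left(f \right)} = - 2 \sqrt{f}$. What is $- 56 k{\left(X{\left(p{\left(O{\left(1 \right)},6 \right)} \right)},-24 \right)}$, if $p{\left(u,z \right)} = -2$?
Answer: $- 16 \sqrt{145} \approx -192.67$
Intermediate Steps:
$X{\left(n \right)} = 2 - n^{2}$ ($X{\left(n \right)} = 2 - n n = 2 - n^{2}$)
$k{\left(R,o \right)} = \frac{\sqrt{R^{2} + o^{2}}}{7}$
$- 56 k{\left(X{\left(p{\left(O{\left(1 \right)},6 \right)} \right)},-24 \right)} = - 56 \frac{\sqrt{\left(2 - \left(-2\right)^{2}\right)^{2} + \left(-24\right)^{2}}}{7} = - 56 \frac{\sqrt{\left(2 - 4\right)^{2} + 576}}{7} = - 56 \frac{\sqrt{\left(-2\right)^{2} + 576}}{7} = - 56 \frac{\sqrt{4 + 576}}{7} = - 56 \frac{\sqrt{580}}{7} = - 56 \frac{2 \sqrt{145}}{7} = - 16 \sqrt{145}$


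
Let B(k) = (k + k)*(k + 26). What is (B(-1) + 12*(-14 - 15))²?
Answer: 158404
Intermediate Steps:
B(k) = 2*k*(26 + k) (B(k) = (2*k)*(26 + k) = 2*k*(26 + k))
(B(-1) + 12*(-14 - 15))² = (2*(-1)*(26 - 1) + 12*(-14 - 15))² = (2*(-1)*25 + 12*(-29))² = (-50 - 348)² = (-398)² = 158404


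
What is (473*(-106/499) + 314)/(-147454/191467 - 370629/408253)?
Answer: -8328535081484748/65449718541895 ≈ -127.25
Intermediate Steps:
(473*(-106/499) + 314)/(-147454/191467 - 370629/408253) = (-50138/499 + 314)/(-131161760605/78166977151) = (106548/499)*(-78166977151/131161760605) = -8328535081484748/65449718541895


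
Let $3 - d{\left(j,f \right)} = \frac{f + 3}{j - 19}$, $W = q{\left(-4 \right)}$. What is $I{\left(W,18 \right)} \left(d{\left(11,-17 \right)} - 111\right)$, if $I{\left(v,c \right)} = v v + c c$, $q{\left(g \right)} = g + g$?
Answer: $-42583$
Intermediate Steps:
$q{\left(g \right)} = 2 g$
$W = -8$ ($W = 2 \left(-4\right) = -8$)
$d{\left(j,f \right)} = 3 - \frac{3 + f}{-19 + j}$ ($d{\left(j,f \right)} = 3 - \frac{f + 3}{j - 19} = 3 - \frac{3 + f}{-19 + j}$)
$I{\left(v,c \right)} = c^{2} + v^{2}$ ($I{\left(v,c \right)} = v^{2} + c^{2} = c^{2} + v^{2}$)
$I{\left(W,18 \right)} \left(d{\left(11,-17 \right)} - 111\right) = \left(18^{2} + \left(-8\right)^{2}\right) \left(\frac{-60 - -17 + 3 \cdot 11}{-19 + 11} - 111\right) = \left(324 + 64\right) \left(\frac{-60 + 17 + 33}{-8} - 111\right) = 388 \left(\left(- \frac{1}{8}\right) \left(-10\right) - 111\right) = 388 \left(\frac{5}{4} - 111\right) = 388 \left(- \frac{439}{4}\right) = -42583$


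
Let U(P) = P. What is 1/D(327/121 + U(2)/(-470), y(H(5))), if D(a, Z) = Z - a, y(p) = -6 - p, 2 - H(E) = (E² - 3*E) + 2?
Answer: 28435/37016 ≈ 0.76818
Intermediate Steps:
H(E) = -E² + 3*E (H(E) = 2 - ((E² - 3*E) + 2) = 2 - (2 + E² - 3*E) = 2 + (-2 - E² + 3*E) = -E² + 3*E)
1/D(327/121 + U(2)/(-470), y(H(5))) = 1/((-6 - 5*(3 - 1*5)) - (327/121 + 2/(-470))) = 1/((-6 - 5*(3 - 5)) - (327*(1/121) + 2*(-1/470))) = 1/((-6 - 5*(-2)) - (327/121 - 1/235)) = 1/((-6 - 1*(-10)) - 1*76724/28435) = 1/((-6 + 10) - 76724/28435) = 1/(4 - 76724/28435) = 1/(37016/28435) = 28435/37016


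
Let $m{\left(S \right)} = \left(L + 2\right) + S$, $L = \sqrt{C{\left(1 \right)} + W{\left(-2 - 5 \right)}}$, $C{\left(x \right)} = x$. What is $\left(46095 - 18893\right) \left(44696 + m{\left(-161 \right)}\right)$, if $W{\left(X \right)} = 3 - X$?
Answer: $1211495474 + 27202 \sqrt{11} \approx 1.2116 \cdot 10^{9}$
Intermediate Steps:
$L = \sqrt{11}$ ($L = \sqrt{1 + \left(3 - \left(-2 - 5\right)\right)} = \sqrt{1 + \left(3 - -7\right)} = \sqrt{1 + \left(3 + 7\right)} = \sqrt{1 + 10} = \sqrt{11} \approx 3.3166$)
$m{\left(S \right)} = 2 + S + \sqrt{11}$ ($m{\left(S \right)} = \left(\sqrt{11} + 2\right) + S = \left(2 + \sqrt{11}\right) + S = 2 + S + \sqrt{11}$)
$\left(46095 - 18893\right) \left(44696 + m{\left(-161 \right)}\right) = \left(46095 - 18893\right) \left(44696 + \left(2 - 161 + \sqrt{11}\right)\right) = 27202 \left(44696 - \left(159 - \sqrt{11}\right)\right) = 27202 \left(44537 + \sqrt{11}\right) = 1211495474 + 27202 \sqrt{11}$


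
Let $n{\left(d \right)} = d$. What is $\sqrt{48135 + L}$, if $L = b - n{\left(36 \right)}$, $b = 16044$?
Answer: $3 \sqrt{7127} \approx 253.26$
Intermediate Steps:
$L = 16008$ ($L = 16044 - 36 = 16008$)
$\sqrt{48135 + L} = \sqrt{48135 + 16008} = \sqrt{64143} = 3 \sqrt{7127}$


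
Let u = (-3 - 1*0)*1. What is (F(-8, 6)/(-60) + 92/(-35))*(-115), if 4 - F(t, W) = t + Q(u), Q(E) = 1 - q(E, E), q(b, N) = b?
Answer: 6670/21 ≈ 317.62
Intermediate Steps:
u = -3 (u = (-3 + 0)*1 = -3*1 = -3)
Q(E) = 1 - E
F(t, W) = -t (F(t, W) = 4 - (t + (1 - 1*(-3))) = 4 - (t + (1 + 3)) = 4 - (t + 4) = 4 - (4 + t) = 4 + (-4 - t) = -t)
(F(-8, 6)/(-60) + 92/(-35))*(-115) = (-1*(-8)/(-60) + 92/(-35))*(-115) = (8*(-1/60) + 92*(-1/35))*(-115) = (-2/15 - 92/35)*(-115) = -58/21*(-115) = 6670/21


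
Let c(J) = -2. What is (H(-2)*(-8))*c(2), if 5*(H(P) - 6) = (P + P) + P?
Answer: 384/5 ≈ 76.800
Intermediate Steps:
H(P) = 6 + 3*P/5 (H(P) = 6 + ((P + P) + P)/5 = 6 + (2*P + P)/5 = 6 + (3*P)/5 = 6 + 3*P/5)
(H(-2)*(-8))*c(2) = ((6 + (⅗)*(-2))*(-8))*(-2) = ((6 - 6/5)*(-8))*(-2) = ((24/5)*(-8))*(-2) = -192/5*(-2) = 384/5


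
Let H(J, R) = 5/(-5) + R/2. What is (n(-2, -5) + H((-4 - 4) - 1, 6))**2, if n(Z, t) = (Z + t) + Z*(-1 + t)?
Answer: 49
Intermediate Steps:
H(J, R) = -1 + R/2 (H(J, R) = 5*(-1/5) + R*(1/2) = -1 + R/2)
n(Z, t) = Z + t + Z*(-1 + t)
(n(-2, -5) + H((-4 - 4) - 1, 6))**2 = (-5*(1 - 2) + (-1 + (1/2)*6))**2 = (-5*(-1) + (-1 + 3))**2 = (5 + 2)**2 = 7**2 = 49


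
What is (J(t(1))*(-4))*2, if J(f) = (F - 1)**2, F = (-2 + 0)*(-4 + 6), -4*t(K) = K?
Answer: -200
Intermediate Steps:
t(K) = -K/4
F = -4 (F = -2*2 = -4)
J(f) = 25 (J(f) = (-4 - 1)**2 = (-5)**2 = 25)
(J(t(1))*(-4))*2 = (25*(-4))*2 = -100*2 = -200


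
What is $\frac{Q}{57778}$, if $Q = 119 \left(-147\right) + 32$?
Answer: $- \frac{17461}{57778} \approx -0.30221$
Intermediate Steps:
$Q = -17461$ ($Q = -17493 + 32 = -17461$)
$\frac{Q}{57778} = - \frac{17461}{57778}$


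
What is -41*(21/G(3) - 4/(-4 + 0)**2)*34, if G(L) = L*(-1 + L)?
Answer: -9061/2 ≈ -4530.5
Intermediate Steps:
-41*(21/G(3) - 4/(-4 + 0)**2)*34 = -41*(21/((3*(-1 + 3))) - 4/(-4 + 0)**2)*34 = -41*(21/((3*2)) - 4/((-4)**2))*34 = -41*(21/6 - 4/16)*34 = -41*(21*(1/6) - 4*1/16)*34 = -41*(7/2 - 1/4)*34 = -41*13/4*34 = -533/4*34 = -9061/2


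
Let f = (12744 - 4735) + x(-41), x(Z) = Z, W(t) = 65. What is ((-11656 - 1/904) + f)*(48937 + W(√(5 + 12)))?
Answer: -81685182453/452 ≈ -1.8072e+8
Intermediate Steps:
f = 7968 (f = (12744 - 4735) - 41 = 8009 - 41 = 7968)
((-11656 - 1/904) + f)*(48937 + W(√(5 + 12))) = ((-11656 - 1/904) + 7968)*(48937 + 65) = ((-11656 - 1*1/904) + 7968)*49002 = ((-11656 - 1/904) + 7968)*49002 = (-10537025/904 + 7968)*49002 = -3333953/904*49002 = -81685182453/452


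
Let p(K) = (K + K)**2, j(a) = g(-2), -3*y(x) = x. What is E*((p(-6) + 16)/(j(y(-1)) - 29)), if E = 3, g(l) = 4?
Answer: -96/5 ≈ -19.200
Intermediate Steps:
y(x) = -x/3
j(a) = 4
p(K) = 4*K**2 (p(K) = (2*K)**2 = 4*K**2)
E*((p(-6) + 16)/(j(y(-1)) - 29)) = 3*((4*(-6)**2 + 16)/(4 - 29)) = 3*((4*36 + 16)/(-25)) = 3*((144 + 16)*(-1/25)) = 3*(160*(-1/25)) = 3*(-32/5) = -96/5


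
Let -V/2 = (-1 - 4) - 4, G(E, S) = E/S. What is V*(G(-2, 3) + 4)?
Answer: 60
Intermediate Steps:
V = 18 (V = -2*((-1 - 4) - 4) = -2*(-5 - 4) = -2*(-9) = 18)
V*(G(-2, 3) + 4) = 18*(-2/3 + 4) = 18*(10/3) = 60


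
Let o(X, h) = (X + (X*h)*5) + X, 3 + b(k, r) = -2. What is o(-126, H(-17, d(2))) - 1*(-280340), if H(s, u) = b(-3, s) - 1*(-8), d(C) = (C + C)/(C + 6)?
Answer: 278198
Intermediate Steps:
b(k, r) = -5 (b(k, r) = -3 - 2 = -5)
d(C) = 2*C/(6 + C) (d(C) = (2*C)/(6 + C) = 2*C/(6 + C))
H(s, u) = 3 (H(s, u) = -5 - 1*(-8) = -5 + 8 = 3)
o(X, h) = 2*X + 5*X*h (o(X, h) = (X + 5*X*h) + X = 2*X + 5*X*h)
o(-126, H(-17, d(2))) - 1*(-280340) = -126*(2 + 5*3) - 1*(-280340) = -126*(2 + 15) + 280340 = -126*17 + 280340 = -2142 + 280340 = 278198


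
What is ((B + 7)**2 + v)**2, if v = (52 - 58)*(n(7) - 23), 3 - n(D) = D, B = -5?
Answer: 27556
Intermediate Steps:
n(D) = 3 - D
v = 162 (v = (52 - 58)*((3 - 1*7) - 23) = -6*((3 - 7) - 23) = -6*(-4 - 23) = -6*(-27) = 162)
((B + 7)**2 + v)**2 = ((-5 + 7)**2 + 162)**2 = (2**2 + 162)**2 = (4 + 162)**2 = 166**2 = 27556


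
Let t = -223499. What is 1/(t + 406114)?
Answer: 1/182615 ≈ 5.4760e-6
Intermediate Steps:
1/(t + 406114) = 1/(-223499 + 406114) = 1/182615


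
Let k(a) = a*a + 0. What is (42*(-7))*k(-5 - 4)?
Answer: -23814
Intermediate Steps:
k(a) = a² (k(a) = a² + 0 = a²)
(42*(-7))*k(-5 - 4) = (42*(-7))*(-5 - 4)² = -294*(-9)² = -294*81 = -23814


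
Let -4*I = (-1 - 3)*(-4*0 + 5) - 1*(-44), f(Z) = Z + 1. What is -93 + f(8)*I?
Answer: -147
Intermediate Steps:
f(Z) = 1 + Z
I = -6 (I = -((-1 - 3)*(-4*0 + 5) - 1*(-44))/4 = -(-4*(0 + 5) + 44)/4 = -(-4*5 + 44)/4 = -(-20 + 44)/4 = -1/4*24 = -6)
-93 + f(8)*I = -93 + (1 + 8)*(-6) = -93 + 9*(-6) = -93 - 54 = -147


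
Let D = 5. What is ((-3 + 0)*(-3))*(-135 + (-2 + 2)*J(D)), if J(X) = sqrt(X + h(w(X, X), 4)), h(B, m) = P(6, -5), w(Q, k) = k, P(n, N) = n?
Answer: -1215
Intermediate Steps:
h(B, m) = 6
J(X) = sqrt(6 + X) (J(X) = sqrt(X + 6) = sqrt(6 + X))
((-3 + 0)*(-3))*(-135 + (-2 + 2)*J(D)) = ((-3 + 0)*(-3))*(-135 + (-2 + 2)*sqrt(6 + 5)) = (-3*(-3))*(-135 + 0*sqrt(11)) = 9*(-135 + 0) = 9*(-135) = -1215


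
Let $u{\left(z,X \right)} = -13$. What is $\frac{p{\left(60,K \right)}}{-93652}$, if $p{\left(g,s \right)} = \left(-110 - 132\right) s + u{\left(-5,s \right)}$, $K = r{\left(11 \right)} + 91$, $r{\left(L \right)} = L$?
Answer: $\frac{24697}{93652} \approx 0.26371$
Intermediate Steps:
$K = 102$ ($K = 11 + 91 = 102$)
$p{\left(g,s \right)} = -13 - 242 s$ ($p{\left(g,s \right)} = \left(-110 - 132\right) s - 13 = - 242 s - 13 = -13 - 242 s$)
$\frac{p{\left(60,K \right)}}{-93652} = \frac{-13 - 24684}{-93652} = \left(-13 - 24684\right) \left(- \frac{1}{93652}\right) = \left(-24697\right) \left(- \frac{1}{93652}\right) = \frac{24697}{93652}$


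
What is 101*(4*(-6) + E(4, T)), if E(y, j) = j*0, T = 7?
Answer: -2424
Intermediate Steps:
E(y, j) = 0
101*(4*(-6) + E(4, T)) = 101*(4*(-6) + 0) = 101*(-24 + 0) = 101*(-24) = -2424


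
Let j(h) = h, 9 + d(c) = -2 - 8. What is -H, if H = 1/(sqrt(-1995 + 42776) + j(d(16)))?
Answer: -19/40420 - sqrt(40781)/40420 ≈ -0.0054662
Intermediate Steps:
d(c) = -19 (d(c) = -9 + (-2 - 8) = -9 - 10 = -19)
H = 1/(-19 + sqrt(40781)) (H = 1/(sqrt(-1995 + 42776) - 19) = 1/(sqrt(40781) - 19) = 1/(-19 + sqrt(40781)) ≈ 0.0054662)
-H = -(19/40420 + sqrt(40781)/40420) = -19/40420 - sqrt(40781)/40420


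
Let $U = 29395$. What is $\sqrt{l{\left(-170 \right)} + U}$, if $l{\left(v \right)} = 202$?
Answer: $\sqrt{29597} \approx 172.04$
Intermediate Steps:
$\sqrt{l{\left(-170 \right)} + U} = \sqrt{202 + 29395} = \sqrt{29597}$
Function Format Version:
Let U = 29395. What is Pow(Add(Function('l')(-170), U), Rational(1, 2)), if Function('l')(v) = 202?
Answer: Pow(29597, Rational(1, 2)) ≈ 172.04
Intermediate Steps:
Pow(Add(Function('l')(-170), U), Rational(1, 2)) = Pow(Add(202, 29395), Rational(1, 2)) = Pow(29597, Rational(1, 2))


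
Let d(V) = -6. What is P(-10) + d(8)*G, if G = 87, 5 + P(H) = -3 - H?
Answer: -520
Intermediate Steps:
P(H) = -8 - H (P(H) = -5 + (-3 - H) = -8 - H)
P(-10) + d(8)*G = (-8 - 1*(-10)) - 6*87 = (-8 + 10) - 522 = 2 - 522 = -520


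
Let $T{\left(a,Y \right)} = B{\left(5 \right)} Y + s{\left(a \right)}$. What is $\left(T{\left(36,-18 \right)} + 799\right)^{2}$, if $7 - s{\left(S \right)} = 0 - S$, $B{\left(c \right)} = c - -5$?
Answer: $438244$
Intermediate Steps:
$B{\left(c \right)} = 5 + c$ ($B{\left(c \right)} = c + 5 = 5 + c$)
$s{\left(S \right)} = 7 + S$ ($s{\left(S \right)} = 7 - \left(0 - S\right) = 7 - - S = 7 + S$)
$T{\left(a,Y \right)} = 7 + a + 10 Y$ ($T{\left(a,Y \right)} = \left(5 + 5\right) Y + \left(7 + a\right) = 10 Y + \left(7 + a\right) = 7 + a + 10 Y$)
$\left(T{\left(36,-18 \right)} + 799\right)^{2} = \left(\left(7 + 36 + 10 \left(-18\right)\right) + 799\right)^{2} = \left(\left(7 + 36 - 180\right) + 799\right)^{2} = \left(-137 + 799\right)^{2} = 662^{2} = 438244$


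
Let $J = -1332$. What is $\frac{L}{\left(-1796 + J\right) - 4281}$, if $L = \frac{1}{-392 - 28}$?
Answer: $\frac{1}{3111780} \approx 3.2136 \cdot 10^{-7}$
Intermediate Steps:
$L = - \frac{1}{420}$ ($L = \frac{1}{-420} = - \frac{1}{420} \approx -0.002381$)
$\frac{L}{\left(-1796 + J\right) - 4281} = - \frac{1}{420 \left(\left(-1796 - 1332\right) - 4281\right)} = - \frac{1}{420 \left(-3128 - 4281\right)} = - \frac{1}{420 \left(-7409\right)} = \left(- \frac{1}{420}\right) \left(- \frac{1}{7409}\right) = \frac{1}{3111780}$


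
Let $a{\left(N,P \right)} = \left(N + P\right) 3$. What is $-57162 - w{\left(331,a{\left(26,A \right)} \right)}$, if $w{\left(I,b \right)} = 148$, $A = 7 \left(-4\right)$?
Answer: $-57310$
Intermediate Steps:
$A = -28$
$a{\left(N,P \right)} = 3 N + 3 P$
$-57162 - w{\left(331,a{\left(26,A \right)} \right)} = -57162 - 148 = -57310$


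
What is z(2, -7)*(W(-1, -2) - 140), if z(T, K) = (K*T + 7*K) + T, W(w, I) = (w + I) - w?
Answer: 8662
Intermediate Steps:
W(w, I) = I (W(w, I) = (I + w) - w = I)
z(T, K) = T + 7*K + K*T (z(T, K) = (7*K + K*T) + T = T + 7*K + K*T)
z(2, -7)*(W(-1, -2) - 140) = (2 + 7*(-7) - 7*2)*(-2 - 140) = (2 - 49 - 14)*(-142) = -61*(-142) = 8662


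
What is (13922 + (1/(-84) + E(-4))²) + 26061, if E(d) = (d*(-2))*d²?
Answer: 397704049/7056 ≈ 56364.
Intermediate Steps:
E(d) = -2*d³ (E(d) = (-2*d)*d² = -2*d³)
(13922 + (1/(-84) + E(-4))²) + 26061 = (13922 + (1/(-84) - 2*(-4)³)²) + 26061 = (13922 + (-1/84 - 2*(-64))²) + 26061 = (13922 + (-1/84 + 128)²) + 26061 = (13922 + (10751/84)²) + 26061 = (13922 + 115584001/7056) + 26061 = 213817633/7056 + 26061 = 397704049/7056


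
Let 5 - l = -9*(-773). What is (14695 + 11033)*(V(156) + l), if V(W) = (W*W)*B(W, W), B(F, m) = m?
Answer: 97495329792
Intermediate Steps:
l = -6952 (l = 5 - (-9)*(-773) = 5 - 1*6957 = 5 - 6957 = -6952)
V(W) = W**3 (V(W) = (W*W)*W = W**2*W = W**3)
(14695 + 11033)*(V(156) + l) = (14695 + 11033)*(156**3 - 6952) = 25728*(3796416 - 6952) = 25728*3789464 = 97495329792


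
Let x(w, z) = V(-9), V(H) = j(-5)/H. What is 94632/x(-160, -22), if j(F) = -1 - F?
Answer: -212922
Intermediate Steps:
V(H) = 4/H (V(H) = (-1 - 1*(-5))/H = (-1 + 5)/H = 4/H)
x(w, z) = -4/9 (x(w, z) = 4/(-9) = 4*(-⅑) = -4/9)
94632/x(-160, -22) = 94632/(-4/9) = 94632*(-9/4) = -212922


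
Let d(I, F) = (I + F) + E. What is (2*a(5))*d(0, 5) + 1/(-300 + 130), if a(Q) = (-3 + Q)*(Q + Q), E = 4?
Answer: 61199/170 ≈ 359.99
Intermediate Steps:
d(I, F) = 4 + F + I (d(I, F) = (I + F) + 4 = (F + I) + 4 = 4 + F + I)
a(Q) = 2*Q*(-3 + Q) (a(Q) = (-3 + Q)*(2*Q) = 2*Q*(-3 + Q))
(2*a(5))*d(0, 5) + 1/(-300 + 130) = (2*(2*5*(-3 + 5)))*(4 + 5 + 0) + 1/(-300 + 130) = (2*(2*5*2))*9 + 1/(-170) = (2*20)*9 - 1/170 = 40*9 - 1/170 = 360 - 1/170 = 61199/170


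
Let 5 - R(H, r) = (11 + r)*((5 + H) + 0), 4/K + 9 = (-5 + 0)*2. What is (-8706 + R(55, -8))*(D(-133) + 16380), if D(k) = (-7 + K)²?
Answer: -52681639069/361 ≈ -1.4593e+8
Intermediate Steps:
K = -4/19 (K = 4/(-9 + (-5 + 0)*2) = 4/(-9 - 5*2) = 4/(-9 - 10) = 4/(-19) = 4*(-1/19) = -4/19 ≈ -0.21053)
D(k) = 18769/361 (D(k) = (-7 - 4/19)² = (-137/19)² = 18769/361)
R(H, r) = 5 - (5 + H)*(11 + r) (R(H, r) = 5 - (11 + r)*((5 + H) + 0) = 5 - (11 + r)*(5 + H) = 5 - (5 + H)*(11 + r))
(-8706 + R(55, -8))*(D(-133) + 16380) = (-8706 + (-50 - 11*55 - 5*(-8) - 1*55*(-8)))*(18769/361 + 16380) = (-8706 + (-50 - 605 + 40 + 440))*(5931949/361) = (-8706 - 175)*(5931949/361) = -8881*5931949/361 = -52681639069/361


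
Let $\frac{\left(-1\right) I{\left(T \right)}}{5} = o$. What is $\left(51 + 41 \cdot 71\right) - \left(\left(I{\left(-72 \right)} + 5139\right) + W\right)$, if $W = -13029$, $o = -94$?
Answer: $10382$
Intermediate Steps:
$I{\left(T \right)} = 470$ ($I{\left(T \right)} = \left(-5\right) \left(-94\right) = 470$)
$\left(51 + 41 \cdot 71\right) - \left(\left(I{\left(-72 \right)} + 5139\right) + W\right) = \left(51 + 41 \cdot 71\right) - \left(\left(470 + 5139\right) - 13029\right) = \left(51 + 2911\right) - \left(5609 - 13029\right) = 2962 - -7420 = 2962 + 7420 = 10382$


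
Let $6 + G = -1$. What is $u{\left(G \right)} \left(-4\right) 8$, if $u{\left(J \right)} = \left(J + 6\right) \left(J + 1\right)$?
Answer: $-192$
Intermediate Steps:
$G = -7$ ($G = -6 - 1 = -7$)
$u{\left(J \right)} = \left(1 + J\right) \left(6 + J\right)$ ($u{\left(J \right)} = \left(6 + J\right) \left(1 + J\right) = \left(1 + J\right) \left(6 + J\right)$)
$u{\left(G \right)} \left(-4\right) 8 = \left(6 + \left(-7\right)^{2} + 7 \left(-7\right)\right) \left(-4\right) 8 = \left(6 + 49 - 49\right) \left(-4\right) 8 = 6 \left(-4\right) 8 = \left(-24\right) 8 = -192$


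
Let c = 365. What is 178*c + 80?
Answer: 65050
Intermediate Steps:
178*c + 80 = 178*365 + 80 = 64970 + 80 = 65050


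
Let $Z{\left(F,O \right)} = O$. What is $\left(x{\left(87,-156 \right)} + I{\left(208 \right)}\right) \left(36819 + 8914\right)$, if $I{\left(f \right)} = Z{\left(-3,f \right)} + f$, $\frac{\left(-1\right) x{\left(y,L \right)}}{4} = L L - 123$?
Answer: $-4410307588$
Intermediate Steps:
$x{\left(y,L \right)} = 492 - 4 L^{2}$ ($x{\left(y,L \right)} = - 4 \left(L L - 123\right) = - 4 \left(L^{2} - 123\right) = - 4 \left(-123 + L^{2}\right) = 492 - 4 L^{2}$)
$I{\left(f \right)} = 2 f$ ($I{\left(f \right)} = f + f = 2 f$)
$\left(x{\left(87,-156 \right)} + I{\left(208 \right)}\right) \left(36819 + 8914\right) = \left(\left(492 - 4 \left(-156\right)^{2}\right) + 2 \cdot 208\right) \left(36819 + 8914\right) = \left(\left(492 - 97344\right) + 416\right) 45733 = \left(-96852 + 416\right) 45733 = \left(-96436\right) 45733 = -4410307588$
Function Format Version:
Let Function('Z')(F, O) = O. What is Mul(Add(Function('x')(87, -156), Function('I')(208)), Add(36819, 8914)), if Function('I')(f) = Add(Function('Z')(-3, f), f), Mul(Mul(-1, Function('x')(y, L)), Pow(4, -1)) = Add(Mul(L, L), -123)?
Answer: -4410307588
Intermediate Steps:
Function('x')(y, L) = Add(492, Mul(-4, Pow(L, 2))) (Function('x')(y, L) = Mul(-4, Add(Mul(L, L), -123)) = Mul(-4, Add(Pow(L, 2), -123)) = Mul(-4, Add(-123, Pow(L, 2))) = Add(492, Mul(-4, Pow(L, 2))))
Function('I')(f) = Mul(2, f) (Function('I')(f) = Add(f, f) = Mul(2, f))
Mul(Add(Function('x')(87, -156), Function('I')(208)), Add(36819, 8914)) = Mul(Add(Add(492, Mul(-4, Pow(-156, 2))), Mul(2, 208)), Add(36819, 8914)) = Mul(Add(Add(492, Mul(-4, 24336)), 416), 45733) = Mul(Add(Add(492, -97344), 416), 45733) = Mul(Add(-96852, 416), 45733) = Mul(-96436, 45733) = -4410307588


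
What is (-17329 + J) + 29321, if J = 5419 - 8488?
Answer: 8923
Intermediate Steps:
J = -3069
(-17329 + J) + 29321 = (-17329 - 3069) + 29321 = -20398 + 29321 = 8923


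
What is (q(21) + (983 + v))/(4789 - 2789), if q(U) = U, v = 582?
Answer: 793/1000 ≈ 0.79300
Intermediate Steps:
(q(21) + (983 + v))/(4789 - 2789) = (21 + (983 + 582))/(4789 - 2789) = (21 + 1565)/2000 = 1586*(1/2000) = 793/1000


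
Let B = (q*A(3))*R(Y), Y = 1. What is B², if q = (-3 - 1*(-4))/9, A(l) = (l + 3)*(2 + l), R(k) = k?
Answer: 100/9 ≈ 11.111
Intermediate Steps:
A(l) = (2 + l)*(3 + l) (A(l) = (3 + l)*(2 + l) = (2 + l)*(3 + l))
q = ⅑ (q = (-3 + 4)*(⅑) = 1*(⅑) = ⅑ ≈ 0.11111)
B = 10/3 (B = ((6 + 3² + 5*3)/9)*1 = ((6 + 9 + 15)/9)*1 = ((⅑)*30)*1 = (10/3)*1 = 10/3 ≈ 3.3333)
B² = (10/3)² = 100/9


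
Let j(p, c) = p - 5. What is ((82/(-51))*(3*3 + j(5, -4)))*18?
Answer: -4428/17 ≈ -260.47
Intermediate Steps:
j(p, c) = -5 + p
((82/(-51))*(3*3 + j(5, -4)))*18 = ((82/(-51))*(3*3 + (-5 + 5)))*18 = ((82*(-1/51))*(9 + 0))*18 = -82/51*9*18 = -246/17*18 = -4428/17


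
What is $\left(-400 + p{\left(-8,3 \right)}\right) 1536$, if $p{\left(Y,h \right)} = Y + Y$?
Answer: $-638976$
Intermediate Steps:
$p{\left(Y,h \right)} = 2 Y$
$\left(-400 + p{\left(-8,3 \right)}\right) 1536 = \left(-400 + 2 \left(-8\right)\right) 1536 = \left(-400 - 16\right) 1536 = \left(-416\right) 1536 = -638976$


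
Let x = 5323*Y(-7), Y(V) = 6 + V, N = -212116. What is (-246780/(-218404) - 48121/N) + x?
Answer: -61633918494927/11581745716 ≈ -5321.6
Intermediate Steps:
x = -5323 (x = 5323*(6 - 7) = 5323*(-1) = -5323)
(-246780/(-218404) - 48121/N) + x = (-246780/(-218404) - 48121/(-212116)) - 5323 = (-246780*(-1/218404) - 48121*(-1/212116)) - 5323 = (61695/54601 + 48121/212116) - 5323 = 15713951341/11581745716 - 5323 = -61633918494927/11581745716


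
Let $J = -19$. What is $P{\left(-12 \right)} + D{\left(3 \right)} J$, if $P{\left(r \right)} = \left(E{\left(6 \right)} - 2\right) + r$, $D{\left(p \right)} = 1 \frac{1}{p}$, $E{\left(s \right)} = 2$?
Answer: $- \frac{55}{3} \approx -18.333$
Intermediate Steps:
$D{\left(p \right)} = \frac{1}{p}$
$P{\left(r \right)} = r$ ($P{\left(r \right)} = \left(2 - 2\right) + r = 0 + r = r$)
$P{\left(-12 \right)} + D{\left(3 \right)} J = -12 + \frac{1}{3} \left(-19\right) = -12 - \frac{19}{3} = - \frac{55}{3}$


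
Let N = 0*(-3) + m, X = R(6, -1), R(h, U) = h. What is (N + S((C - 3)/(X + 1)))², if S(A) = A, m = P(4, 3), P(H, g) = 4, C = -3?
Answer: 484/49 ≈ 9.8775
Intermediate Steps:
X = 6
m = 4
N = 4 (N = 0*(-3) + 4 = 0 + 4 = 4)
(N + S((C - 3)/(X + 1)))² = (4 + (-3 - 3)/(6 + 1))² = (4 - 6/7)² = (22/7)² = 484/49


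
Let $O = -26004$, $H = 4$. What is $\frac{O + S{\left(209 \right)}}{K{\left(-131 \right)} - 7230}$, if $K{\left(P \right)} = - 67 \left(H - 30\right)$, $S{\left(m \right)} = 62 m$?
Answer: $\frac{6523}{2744} \approx 2.3772$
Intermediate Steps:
$K{\left(P \right)} = 1742$ ($K{\left(P \right)} = - 67 \left(4 - 30\right) = \left(-67\right) \left(-26\right) = 1742$)
$\frac{O + S{\left(209 \right)}}{K{\left(-131 \right)} - 7230} = \frac{-26004 + 62 \cdot 209}{1742 - 7230} = \frac{-26004 + 12958}{1742 - 7230} = - \frac{13046}{-5488} = \left(-13046\right) \left(- \frac{1}{5488}\right) = \frac{6523}{2744}$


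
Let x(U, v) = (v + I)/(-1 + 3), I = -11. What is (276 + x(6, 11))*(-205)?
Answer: -56580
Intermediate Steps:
x(U, v) = -11/2 + v/2 (x(U, v) = (v - 11)/(-1 + 3) = (-11 + v)/2 = (-11 + v)*(½) = -11/2 + v/2)
(276 + x(6, 11))*(-205) = (276 + (-11/2 + (½)*11))*(-205) = (276 + (-11/2 + 11/2))*(-205) = (276 + 0)*(-205) = 276*(-205) = -56580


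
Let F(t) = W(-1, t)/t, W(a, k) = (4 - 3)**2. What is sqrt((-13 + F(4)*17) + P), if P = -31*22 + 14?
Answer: I*sqrt(2707)/2 ≈ 26.014*I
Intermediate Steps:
W(a, k) = 1 (W(a, k) = 1**2 = 1)
P = -668 (P = -682 + 14 = -668)
F(t) = 1/t
sqrt((-13 + F(4)*17) + P) = sqrt((-13 + 17/4) - 668) = sqrt(-35/4 - 668) = sqrt(-2707/4) = I*sqrt(2707)/2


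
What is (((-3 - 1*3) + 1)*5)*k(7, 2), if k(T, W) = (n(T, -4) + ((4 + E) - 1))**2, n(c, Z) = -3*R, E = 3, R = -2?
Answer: -3600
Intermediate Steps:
n(c, Z) = 6 (n(c, Z) = -3*(-2) = 6)
k(T, W) = 144 (k(T, W) = (6 + ((4 + 3) - 1))**2 = (6 + (7 - 1))**2 = (6 + 6)**2 = 12**2 = 144)
(((-3 - 1*3) + 1)*5)*k(7, 2) = (((-3 - 1*3) + 1)*5)*144 = (((-3 - 3) + 1)*5)*144 = ((-6 + 1)*5)*144 = -5*5*144 = -25*144 = -3600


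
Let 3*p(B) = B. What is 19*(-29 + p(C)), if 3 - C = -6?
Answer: -494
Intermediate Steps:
C = 9 (C = 3 - 1*(-6) = 3 + 6 = 9)
p(B) = B/3
19*(-29 + p(C)) = 19*(-29 + (1/3)*9) = 19*(-29 + 3) = 19*(-26) = -494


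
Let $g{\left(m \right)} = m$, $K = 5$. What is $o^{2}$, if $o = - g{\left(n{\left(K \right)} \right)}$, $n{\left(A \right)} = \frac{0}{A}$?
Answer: $0$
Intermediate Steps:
$n{\left(A \right)} = 0$
$o = 0$ ($o = \left(-1\right) 0 = 0$)
$o^{2} = 0^{2} = 0$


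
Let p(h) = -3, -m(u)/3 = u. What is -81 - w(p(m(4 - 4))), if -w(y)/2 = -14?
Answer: -109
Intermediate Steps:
m(u) = -3*u
w(y) = 28 (w(y) = -2*(-14) = 28)
-81 - w(p(m(4 - 4))) = -81 - 1*28 = -81 - 28 = -109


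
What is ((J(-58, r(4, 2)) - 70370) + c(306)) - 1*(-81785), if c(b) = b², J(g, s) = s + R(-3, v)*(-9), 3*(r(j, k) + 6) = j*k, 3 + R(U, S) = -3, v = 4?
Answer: 315305/3 ≈ 1.0510e+5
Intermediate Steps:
R(U, S) = -6 (R(U, S) = -3 - 3 = -6)
r(j, k) = -6 + j*k/3 (r(j, k) = -6 + (j*k)/3 = -6 + j*k/3)
J(g, s) = 54 + s (J(g, s) = s - 6*(-9) = s + 54 = 54 + s)
((J(-58, r(4, 2)) - 70370) + c(306)) - 1*(-81785) = (((54 + (-6 + (⅓)*4*2)) - 70370) + 306²) - 1*(-81785) = (((54 + (-6 + 8/3)) - 70370) + 93636) + 81785 = (((54 - 10/3) - 70370) + 93636) + 81785 = ((152/3 - 70370) + 93636) + 81785 = (-210958/3 + 93636) + 81785 = 69950/3 + 81785 = 315305/3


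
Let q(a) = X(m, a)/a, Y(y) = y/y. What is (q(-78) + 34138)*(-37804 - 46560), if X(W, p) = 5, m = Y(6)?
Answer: -112320500138/39 ≈ -2.8800e+9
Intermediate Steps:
Y(y) = 1
m = 1
q(a) = 5/a
(q(-78) + 34138)*(-37804 - 46560) = (5/(-78) + 34138)*(-37804 - 46560) = (5*(-1/78) + 34138)*(-84364) = (-5/78 + 34138)*(-84364) = (2662759/78)*(-84364) = -112320500138/39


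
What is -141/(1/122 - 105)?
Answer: 17202/12809 ≈ 1.3430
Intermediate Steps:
-141/(1/122 - 105) = -141/(-12809/122) = -141*(-122/12809) = 17202/12809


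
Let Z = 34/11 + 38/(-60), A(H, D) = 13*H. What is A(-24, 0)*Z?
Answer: -42172/55 ≈ -766.76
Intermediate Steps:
Z = 811/330 (Z = 34*(1/11) + 38*(-1/60) = 34/11 - 19/30 = 811/330 ≈ 2.4576)
A(-24, 0)*Z = (13*(-24))*(811/330) = -312*811/330 = -42172/55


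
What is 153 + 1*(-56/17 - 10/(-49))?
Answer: 124875/833 ≈ 149.91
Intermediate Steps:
153 + 1*(-56/17 - 10/(-49)) = 153 + 1*(-56*1/17 - 10*(-1/49)) = 153 + 1*(-56/17 + 10/49) = 153 + 1*(-2574/833) = 153 - 2574/833 = 124875/833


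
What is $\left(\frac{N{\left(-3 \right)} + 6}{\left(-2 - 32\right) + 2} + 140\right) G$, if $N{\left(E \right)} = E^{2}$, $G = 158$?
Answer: $\frac{352735}{16} \approx 22046.0$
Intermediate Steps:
$\left(\frac{N{\left(-3 \right)} + 6}{\left(-2 - 32\right) + 2} + 140\right) G = \left(\frac{\left(-3\right)^{2} + 6}{\left(-2 - 32\right) + 2} + 140\right) 158 = \left(\frac{9 + 6}{\left(-2 - 32\right) + 2} + 140\right) 158 = \left(\frac{15}{-34 + 2} + 140\right) 158 = \left(\frac{15}{-32} + 140\right) 158 = \left(15 \left(- \frac{1}{32}\right) + 140\right) 158 = \left(- \frac{15}{32} + 140\right) 158 = \frac{4465}{32} \cdot 158 = \frac{352735}{16}$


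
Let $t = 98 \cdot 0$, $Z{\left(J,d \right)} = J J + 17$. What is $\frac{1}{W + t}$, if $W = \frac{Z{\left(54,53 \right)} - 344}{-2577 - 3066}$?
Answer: $- \frac{1881}{863} \approx -2.1796$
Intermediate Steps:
$Z{\left(J,d \right)} = 17 + J^{2}$ ($Z{\left(J,d \right)} = J^{2} + 17 = 17 + J^{2}$)
$W = - \frac{863}{1881}$ ($W = \frac{\left(17 + 54^{2}\right) - 344}{-2577 - 3066} = \frac{\left(17 + 2916\right) - 344}{-5643} = \left(2933 - 344\right) \left(- \frac{1}{5643}\right) = 2589 \left(- \frac{1}{5643}\right) = - \frac{863}{1881} \approx -0.4588$)
$t = 0$
$\frac{1}{W + t} = \frac{1}{- \frac{863}{1881} + 0} = \frac{1}{- \frac{863}{1881}} = - \frac{1881}{863}$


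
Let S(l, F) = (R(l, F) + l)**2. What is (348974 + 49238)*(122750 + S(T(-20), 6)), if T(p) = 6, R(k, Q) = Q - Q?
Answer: 48894858632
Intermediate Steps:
R(k, Q) = 0
S(l, F) = l**2 (S(l, F) = (0 + l)**2 = l**2)
(348974 + 49238)*(122750 + S(T(-20), 6)) = (348974 + 49238)*(122750 + 6**2) = 398212*(122750 + 36) = 398212*122786 = 48894858632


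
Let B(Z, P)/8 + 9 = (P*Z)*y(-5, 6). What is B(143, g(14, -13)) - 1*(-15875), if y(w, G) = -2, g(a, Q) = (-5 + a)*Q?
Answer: 283499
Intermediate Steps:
g(a, Q) = Q*(-5 + a)
B(Z, P) = -72 - 16*P*Z (B(Z, P) = -72 + 8*((P*Z)*(-2)) = -72 + 8*(-2*P*Z) = -72 - 16*P*Z)
B(143, g(14, -13)) - 1*(-15875) = (-72 - 16*(-13*(-5 + 14))*143) - 1*(-15875) = (-72 - 16*(-13*9)*143) + 15875 = (-72 - 16*(-117)*143) + 15875 = (-72 + 267696) + 15875 = 267624 + 15875 = 283499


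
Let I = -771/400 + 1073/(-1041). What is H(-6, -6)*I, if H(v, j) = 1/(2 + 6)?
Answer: -1231811/3331200 ≈ -0.36978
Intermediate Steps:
H(v, j) = ⅛ (H(v, j) = 1/8 = ⅛)
I = -1231811/416400 (I = -771*1/400 + 1073*(-1/1041) = -771/400 - 1073/1041 = -1231811/416400 ≈ -2.9582)
H(-6, -6)*I = (⅛)*(-1231811/416400) = -1231811/3331200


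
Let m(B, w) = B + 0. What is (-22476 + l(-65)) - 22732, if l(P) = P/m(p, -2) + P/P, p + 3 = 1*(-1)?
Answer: -180763/4 ≈ -45191.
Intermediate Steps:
p = -4 (p = -3 + 1*(-1) = -3 - 1 = -4)
m(B, w) = B
l(P) = 1 - P/4 (l(P) = P/(-4) + P/P = P*(-¼) + 1 = -P/4 + 1 = 1 - P/4)
(-22476 + l(-65)) - 22732 = (-22476 + (1 - ¼*(-65))) - 22732 = (-22476 + (1 + 65/4)) - 22732 = (-22476 + 69/4) - 22732 = -89835/4 - 22732 = -180763/4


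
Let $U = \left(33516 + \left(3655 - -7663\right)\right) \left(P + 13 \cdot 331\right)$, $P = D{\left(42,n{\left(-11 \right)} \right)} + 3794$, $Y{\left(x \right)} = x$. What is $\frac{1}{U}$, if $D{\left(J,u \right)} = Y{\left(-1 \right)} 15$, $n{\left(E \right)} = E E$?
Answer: $\frac{1}{362348388} \approx 2.7598 \cdot 10^{-9}$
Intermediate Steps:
$n{\left(E \right)} = E^{2}$
$D{\left(J,u \right)} = -15$ ($D{\left(J,u \right)} = \left(-1\right) 15 = -15$)
$P = 3779$ ($P = -15 + 3794 = 3779$)
$U = 362348388$ ($U = \left(33516 + \left(3655 - -7663\right)\right) \left(3779 + 13 \cdot 331\right) = \left(33516 + \left(3655 + 7663\right)\right) \left(3779 + 4303\right) = \left(33516 + 11318\right) 8082 = 44834 \cdot 8082 = 362348388$)
$\frac{1}{U} = \frac{1}{362348388}$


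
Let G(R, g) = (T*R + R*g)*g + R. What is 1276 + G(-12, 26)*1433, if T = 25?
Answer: -22817816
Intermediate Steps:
G(R, g) = R + g*(25*R + R*g) (G(R, g) = (25*R + R*g)*g + R = g*(25*R + R*g) + R = R + g*(25*R + R*g))
1276 + G(-12, 26)*1433 = 1276 - 12*(1 + 26² + 25*26)*1433 = 1276 - 12*(1 + 676 + 650)*1433 = 1276 - 12*1327*1433 = 1276 - 15924*1433 = 1276 - 22819092 = -22817816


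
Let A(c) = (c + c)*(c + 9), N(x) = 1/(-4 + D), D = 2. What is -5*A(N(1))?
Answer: 85/2 ≈ 42.500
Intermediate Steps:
N(x) = -½ (N(x) = 1/(-4 + 2) = 1/(-2) = -½)
A(c) = 2*c*(9 + c) (A(c) = (2*c)*(9 + c) = 2*c*(9 + c))
-5*A(N(1)) = -10*(-1)*(9 - ½)/2 = -10*(-1)*17/(2*2) = -5*(-17/2) = 85/2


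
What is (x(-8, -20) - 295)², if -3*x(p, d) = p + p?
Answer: 755161/9 ≈ 83907.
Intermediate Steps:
x(p, d) = -2*p/3 (x(p, d) = -(p + p)/3 = -2*p/3)
(x(-8, -20) - 295)² = (-⅔*(-8) - 295)² = (16/3 - 295)² = (-869/3)² = 755161/9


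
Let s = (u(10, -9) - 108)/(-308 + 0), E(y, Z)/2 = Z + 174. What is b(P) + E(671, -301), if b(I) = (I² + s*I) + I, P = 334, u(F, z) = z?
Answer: 17211483/154 ≈ 1.1176e+5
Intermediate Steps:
E(y, Z) = 348 + 2*Z (E(y, Z) = 2*(Z + 174) = 2*(174 + Z) = 348 + 2*Z)
s = 117/308 (s = (-9 - 108)/(-308 + 0) = -117/(-308) = -117*(-1/308) = 117/308 ≈ 0.37987)
b(I) = I² + 425*I/308 (b(I) = (I² + 117*I/308) + I = I² + 425*I/308)
b(P) + E(671, -301) = (1/308)*334*(425 + 308*334) + (348 + 2*(-301)) = (1/308)*334*(425 + 102872) + (348 - 602) = (1/308)*334*103297 - 254 = 17250599/154 - 254 = 17211483/154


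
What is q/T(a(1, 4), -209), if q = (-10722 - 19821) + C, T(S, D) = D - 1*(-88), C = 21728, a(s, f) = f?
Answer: 8815/121 ≈ 72.851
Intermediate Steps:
T(S, D) = 88 + D (T(S, D) = D + 88 = 88 + D)
q = -8815 (q = (-10722 - 19821) + 21728 = -30543 + 21728 = -8815)
q/T(a(1, 4), -209) = -8815/(88 - 209) = -8815/(-121) = -8815*(-1/121) = 8815/121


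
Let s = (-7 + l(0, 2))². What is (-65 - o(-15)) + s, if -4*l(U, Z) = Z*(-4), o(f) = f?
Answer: -25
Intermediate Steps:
l(U, Z) = Z (l(U, Z) = -Z*(-4)/4 = -(-1)*Z = Z)
s = 25 (s = (-7 + 2)² = (-5)² = 25)
(-65 - o(-15)) + s = (-65 - 1*(-15)) + 25 = (-65 + 15) + 25 = -50 + 25 = -25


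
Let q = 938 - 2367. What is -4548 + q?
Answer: -5977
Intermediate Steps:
q = -1429
-4548 + q = -4548 - 1429 = -5977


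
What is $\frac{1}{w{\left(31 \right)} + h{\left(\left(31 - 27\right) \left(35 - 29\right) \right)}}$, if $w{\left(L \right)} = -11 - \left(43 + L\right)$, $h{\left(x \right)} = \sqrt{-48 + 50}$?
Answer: $- \frac{85}{7223} - \frac{\sqrt{2}}{7223} \approx -0.011964$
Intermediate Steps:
$h{\left(x \right)} = \sqrt{2}$
$w{\left(L \right)} = -54 - L$
$\frac{1}{w{\left(31 \right)} + h{\left(\left(31 - 27\right) \left(35 - 29\right) \right)}} = \frac{1}{\left(-54 - 31\right) + \sqrt{2}} = \frac{1}{-85 + \sqrt{2}}$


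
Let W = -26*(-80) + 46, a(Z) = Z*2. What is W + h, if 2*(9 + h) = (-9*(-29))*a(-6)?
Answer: 551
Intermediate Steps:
a(Z) = 2*Z
W = 2126 (W = 2080 + 46 = 2126)
h = -1575 (h = -9 + ((-9*(-29))*(2*(-6)))/2 = -9 + (261*(-12))/2 = -9 + (1/2)*(-3132) = -9 - 1566 = -1575)
W + h = 2126 - 1575 = 551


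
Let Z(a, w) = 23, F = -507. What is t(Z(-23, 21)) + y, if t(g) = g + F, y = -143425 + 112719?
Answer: -31190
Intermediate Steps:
y = -30706
t(g) = -507 + g (t(g) = g - 507 = -507 + g)
t(Z(-23, 21)) + y = (-507 + 23) - 30706 = -484 - 30706 = -31190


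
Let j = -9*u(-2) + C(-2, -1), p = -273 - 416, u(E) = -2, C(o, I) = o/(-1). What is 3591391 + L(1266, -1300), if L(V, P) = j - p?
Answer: 3592100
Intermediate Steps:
C(o, I) = -o (C(o, I) = o*(-1) = -o)
p = -689
j = 20 (j = -9*(-2) - 1*(-2) = 18 + 2 = 20)
L(V, P) = 709 (L(V, P) = 20 - 1*(-689) = 20 + 689 = 709)
3591391 + L(1266, -1300) = 3591391 + 709 = 3592100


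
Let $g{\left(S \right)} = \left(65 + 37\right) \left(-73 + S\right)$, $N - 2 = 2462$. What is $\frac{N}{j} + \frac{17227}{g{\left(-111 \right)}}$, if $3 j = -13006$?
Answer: $- \frac{1126669}{758064} \approx -1.4862$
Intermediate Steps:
$j = - \frac{13006}{3}$ ($j = \frac{1}{3} \left(-13006\right) = - \frac{13006}{3} \approx -4335.3$)
$N = 2464$ ($N = 2 + 2462 = 2464$)
$g{\left(S \right)} = -7446 + 102 S$ ($g{\left(S \right)} = 102 \left(-73 + S\right) = -7446 + 102 S$)
$\frac{N}{j} + \frac{17227}{g{\left(-111 \right)}} = \frac{2464}{- \frac{13006}{3}} + \frac{17227}{-7446 + 102 \left(-111\right)} = 2464 \left(- \frac{3}{13006}\right) + \frac{17227}{-7446 - 11322} = - \frac{528}{929} + \frac{17227}{-18768} = - \frac{528}{929} + 17227 \left(- \frac{1}{18768}\right) = - \frac{528}{929} - \frac{749}{816} = - \frac{1126669}{758064}$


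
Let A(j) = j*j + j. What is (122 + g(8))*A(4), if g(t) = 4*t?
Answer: 3080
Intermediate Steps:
A(j) = j + j² (A(j) = j² + j = j + j²)
(122 + g(8))*A(4) = (122 + 4*8)*(4*(1 + 4)) = (122 + 32)*(4*5) = 154*20 = 3080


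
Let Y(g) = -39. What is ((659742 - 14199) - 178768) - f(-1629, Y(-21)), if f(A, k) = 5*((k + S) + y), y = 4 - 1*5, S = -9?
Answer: 467020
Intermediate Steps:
y = -1 (y = 4 - 5 = -1)
f(A, k) = -50 + 5*k (f(A, k) = 5*((k - 9) - 1) = 5*((-9 + k) - 1) = 5*(-10 + k) = -50 + 5*k)
((659742 - 14199) - 178768) - f(-1629, Y(-21)) = ((659742 - 14199) - 178768) - (-50 + 5*(-39)) = (645543 - 178768) - (-50 - 195) = 466775 - 1*(-245) = 466775 + 245 = 467020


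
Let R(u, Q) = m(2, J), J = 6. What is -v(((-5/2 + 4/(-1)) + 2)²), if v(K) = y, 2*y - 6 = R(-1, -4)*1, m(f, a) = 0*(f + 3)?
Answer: -3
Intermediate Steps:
m(f, a) = 0 (m(f, a) = 0*(3 + f) = 0)
R(u, Q) = 0
y = 3 (y = 3 + (0*1)/2 = 3 + (½)*0 = 3 + 0 = 3)
v(K) = 3
-v(((-5/2 + 4/(-1)) + 2)²) = -1*3 = -3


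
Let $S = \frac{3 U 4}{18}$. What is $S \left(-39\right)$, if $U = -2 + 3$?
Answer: $-26$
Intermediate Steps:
$U = 1$
$S = \frac{2}{3}$ ($S = \frac{3 \cdot 1 \cdot 4}{18} = 3 \cdot 4 \cdot \frac{1}{18} = 12 \cdot \frac{1}{18} = \frac{2}{3} \approx 0.66667$)
$S \left(-39\right) = \frac{2}{3} \left(-39\right) = -26$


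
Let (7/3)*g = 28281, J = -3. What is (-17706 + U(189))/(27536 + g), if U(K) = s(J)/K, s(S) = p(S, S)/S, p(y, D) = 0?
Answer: -123942/277595 ≈ -0.44649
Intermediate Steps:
g = 84843/7 (g = (3/7)*28281 = 84843/7 ≈ 12120.)
s(S) = 0 (s(S) = 0/S = 0)
U(K) = 0 (U(K) = 0/K = 0)
(-17706 + U(189))/(27536 + g) = (-17706 + 0)/(27536 + 84843/7) = -17706/277595/7 = -17706*7/277595 = -123942/277595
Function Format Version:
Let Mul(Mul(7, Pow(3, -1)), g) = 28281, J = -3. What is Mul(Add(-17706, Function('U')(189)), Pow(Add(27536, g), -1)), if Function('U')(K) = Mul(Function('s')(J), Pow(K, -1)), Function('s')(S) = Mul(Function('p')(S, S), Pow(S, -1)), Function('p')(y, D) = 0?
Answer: Rational(-123942, 277595) ≈ -0.44649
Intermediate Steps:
g = Rational(84843, 7) (g = Mul(Rational(3, 7), 28281) = Rational(84843, 7) ≈ 12120.)
Function('s')(S) = 0 (Function('s')(S) = Mul(0, Pow(S, -1)) = 0)
Function('U')(K) = 0 (Function('U')(K) = Mul(0, Pow(K, -1)) = 0)
Mul(Add(-17706, Function('U')(189)), Pow(Add(27536, g), -1)) = Mul(Add(-17706, 0), Pow(Add(27536, Rational(84843, 7)), -1)) = Mul(-17706, Pow(Rational(277595, 7), -1)) = Mul(-17706, Rational(7, 277595)) = Rational(-123942, 277595)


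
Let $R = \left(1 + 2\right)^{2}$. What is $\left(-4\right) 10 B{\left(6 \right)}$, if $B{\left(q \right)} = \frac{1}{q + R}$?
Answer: $- \frac{8}{3} \approx -2.6667$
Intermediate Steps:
$R = 9$ ($R = 3^{2} = 9$)
$B{\left(q \right)} = \frac{1}{9 + q}$ ($B{\left(q \right)} = \frac{1}{q + 9} = \frac{1}{9 + q}$)
$\left(-4\right) 10 B{\left(6 \right)} = \frac{\left(-4\right) 10}{9 + 6} = - \frac{40}{15} = \left(-40\right) \frac{1}{15} = - \frac{8}{3}$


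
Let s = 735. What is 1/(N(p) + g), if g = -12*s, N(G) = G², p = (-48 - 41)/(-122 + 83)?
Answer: -1521/13407299 ≈ -0.00011345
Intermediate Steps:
p = 89/39 (p = -89/(-39) = -89*(-1/39) = 89/39 ≈ 2.2821)
g = -8820 (g = -12*735 = -8820)
1/(N(p) + g) = 1/((89/39)² - 8820) = 1/(7921/1521 - 8820) = 1/(-13407299/1521) = -1521/13407299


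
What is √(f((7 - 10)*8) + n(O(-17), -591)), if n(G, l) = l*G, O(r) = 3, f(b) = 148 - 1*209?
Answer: I*√1834 ≈ 42.825*I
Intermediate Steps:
f(b) = -61 (f(b) = 148 - 209 = -61)
n(G, l) = G*l
√(f((7 - 10)*8) + n(O(-17), -591)) = √(-61 + 3*(-591)) = √(-61 - 1773) = √(-1834) = I*√1834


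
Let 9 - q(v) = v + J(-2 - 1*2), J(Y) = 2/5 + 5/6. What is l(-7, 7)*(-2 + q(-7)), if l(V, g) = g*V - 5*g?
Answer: -5362/5 ≈ -1072.4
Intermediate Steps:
J(Y) = 37/30 (J(Y) = 2*(1/5) + 5*(1/6) = 2/5 + 5/6 = 37/30)
q(v) = 233/30 - v (q(v) = 9 - (v + 37/30) = 9 - (37/30 + v) = 9 + (-37/30 - v) = 233/30 - v)
l(V, g) = -5*g + V*g (l(V, g) = V*g - 5*g = -5*g + V*g)
l(-7, 7)*(-2 + q(-7)) = (7*(-5 - 7))*(-2 + (233/30 - 1*(-7))) = (7*(-12))*(-2 + (233/30 + 7)) = -84*(-2 + 443/30) = -84*383/30 = -5362/5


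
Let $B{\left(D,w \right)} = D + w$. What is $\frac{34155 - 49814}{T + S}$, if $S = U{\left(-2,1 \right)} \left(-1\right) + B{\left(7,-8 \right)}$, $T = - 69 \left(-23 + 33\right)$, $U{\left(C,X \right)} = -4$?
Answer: $\frac{15659}{687} \approx 22.793$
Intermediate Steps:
$T = -690$ ($T = \left(-69\right) 10 = -690$)
$S = 3$ ($S = \left(-4\right) \left(-1\right) + \left(7 - 8\right) = 4 - 1 = 3$)
$\frac{34155 - 49814}{T + S} = \frac{34155 - 49814}{-690 + 3} = - \frac{15659}{-687} = \left(-15659\right) \left(- \frac{1}{687}\right) = \frac{15659}{687}$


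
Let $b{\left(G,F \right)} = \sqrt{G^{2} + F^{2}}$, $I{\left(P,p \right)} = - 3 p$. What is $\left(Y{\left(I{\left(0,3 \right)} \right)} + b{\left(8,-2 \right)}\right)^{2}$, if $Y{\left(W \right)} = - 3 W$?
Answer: $797 + 108 \sqrt{17} \approx 1242.3$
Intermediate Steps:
$b{\left(G,F \right)} = \sqrt{F^{2} + G^{2}}$
$\left(Y{\left(I{\left(0,3 \right)} \right)} + b{\left(8,-2 \right)}\right)^{2} = \left(- 3 \left(\left(-3\right) 3\right) + \sqrt{\left(-2\right)^{2} + 8^{2}}\right)^{2} = \left(\left(-3\right) \left(-9\right) + \sqrt{4 + 64}\right)^{2} = \left(27 + \sqrt{68}\right)^{2} = \left(27 + 2 \sqrt{17}\right)^{2}$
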